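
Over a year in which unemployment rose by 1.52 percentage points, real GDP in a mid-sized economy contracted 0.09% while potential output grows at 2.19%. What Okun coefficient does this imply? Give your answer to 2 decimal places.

β ≈ 1.50

Growth form: g_Y = g_Y* - β × Δu, so β = (g_Y* - g_Y)/Δu.
β = (2.19 + 0.09)/1.52 = 2.28/1.52 = 1.50.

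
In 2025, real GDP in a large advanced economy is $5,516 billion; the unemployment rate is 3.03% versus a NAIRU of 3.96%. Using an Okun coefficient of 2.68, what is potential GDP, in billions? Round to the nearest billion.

Unemployment gap = 3.03 - 3.96 = -0.93 points, so output gap = -2.68 × (-0.93) = 2.4924%.
Since Y = Y* × (1 + gap/100), Y* = 5516/1.024924 ≈ 5382 billion.

$5,382 billion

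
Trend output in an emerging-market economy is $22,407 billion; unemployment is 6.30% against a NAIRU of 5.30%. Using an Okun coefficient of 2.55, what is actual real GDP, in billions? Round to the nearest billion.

Unemployment gap = 6.3 - 5.3 = 1 point, so the output gap is -2.55 × 1 = -2.55%.
Actual GDP = 22407 × (1 - 2.55/100) = 22407 × 0.9745 ≈ 21836 billion.

$21,836 billion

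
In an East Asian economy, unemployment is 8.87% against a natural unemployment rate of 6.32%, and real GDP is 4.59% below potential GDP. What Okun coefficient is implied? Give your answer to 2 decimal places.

β ≈ 1.80

Okun's law: output gap = -β × (u - u*).
-4.59 = -β × (8.87 - 6.32) = -β × 2.55, so β = 4.59/2.55 = 1.80.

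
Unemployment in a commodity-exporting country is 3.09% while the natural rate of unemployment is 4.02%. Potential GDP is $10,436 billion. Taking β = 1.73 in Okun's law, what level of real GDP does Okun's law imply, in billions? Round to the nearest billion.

$10,604 billion

Unemployment gap = 3.09 - 4.02 = -0.93 points, so the output gap is -1.73 × (-0.93) = 1.6089%.
Actual GDP = 10436 × (1 + 1.6089/100) = 10436 × 1.016089 ≈ 10604 billion.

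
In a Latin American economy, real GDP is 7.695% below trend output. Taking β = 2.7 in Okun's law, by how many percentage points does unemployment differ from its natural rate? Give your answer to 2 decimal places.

2.85 percentage points

Okun's law: output gap = -β × (u - u*), so u - u* = -(output gap)/β.
u - u* = -(-7.695)/2.7 = 2.85 percentage points.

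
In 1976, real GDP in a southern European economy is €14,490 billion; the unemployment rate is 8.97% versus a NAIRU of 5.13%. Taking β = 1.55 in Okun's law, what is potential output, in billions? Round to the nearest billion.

€15,407 billion

Unemployment gap = 8.97 - 5.13 = 3.84 points, so output gap = -1.55 × 3.84 = -5.952%.
Since Y = Y* × (1 + gap/100), Y* = 14490/0.94048 ≈ 15407 billion.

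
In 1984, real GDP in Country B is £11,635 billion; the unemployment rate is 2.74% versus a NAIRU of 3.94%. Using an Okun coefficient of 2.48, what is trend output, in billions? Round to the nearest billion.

£11,299 billion

Unemployment gap = 2.74 - 3.94 = -1.2 points, so output gap = -2.48 × (-1.2) = 2.976%.
Since Y = Y* × (1 + gap/100), Y* = 11635/1.02976 ≈ 11299 billion.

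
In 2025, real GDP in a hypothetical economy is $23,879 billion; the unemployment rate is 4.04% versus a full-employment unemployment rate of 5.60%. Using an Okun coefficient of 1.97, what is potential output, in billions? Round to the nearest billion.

Unemployment gap = 4.04 - 5.6 = -1.56 points, so output gap = -1.97 × (-1.56) = 3.0732%.
Since Y = Y* × (1 + gap/100), Y* = 23879/1.030732 ≈ 23167 billion.

$23,167 billion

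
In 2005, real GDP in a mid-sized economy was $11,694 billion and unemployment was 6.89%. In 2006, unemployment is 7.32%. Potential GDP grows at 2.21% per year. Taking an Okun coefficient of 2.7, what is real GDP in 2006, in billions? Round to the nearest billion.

$11,817 billion

Δu = 7.32 - 6.89 = 0.43 points.
Okun's law (growth form): g_Y = g_Y* - β × Δu = 2.21 - 2.7 × (0.43) = 2.21 - 1.161 = 1.049%.
Real GDP in the next year = 11694 × (1 + 1.049/100) = 11694 × 1.01049 ≈ 11817 billion.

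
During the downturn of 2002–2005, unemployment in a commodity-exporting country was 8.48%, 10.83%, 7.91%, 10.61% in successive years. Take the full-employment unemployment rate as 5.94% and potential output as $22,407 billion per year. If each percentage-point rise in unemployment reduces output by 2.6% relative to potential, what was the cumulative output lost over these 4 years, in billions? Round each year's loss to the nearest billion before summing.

Year 2002: gap = -2.6 × (8.48 - 5.94) = -6.604%, loss ≈ 22407 × 6.604/100 ≈ 1480.
Year 2003: gap = -2.6 × (10.83 - 5.94) = -12.714%, loss ≈ 22407 × 12.714/100 ≈ 2849.
Year 2004: gap = -2.6 × (7.91 - 5.94) = -5.122%, loss ≈ 22407 × 5.122/100 ≈ 1148.
Year 2005: gap = -2.6 × (10.61 - 5.94) = -12.142%, loss ≈ 22407 × 12.142/100 ≈ 2721.
Total lost output = 1480 + 2849 + 1148 + 2721 = 8198 billion.

$8,198 billion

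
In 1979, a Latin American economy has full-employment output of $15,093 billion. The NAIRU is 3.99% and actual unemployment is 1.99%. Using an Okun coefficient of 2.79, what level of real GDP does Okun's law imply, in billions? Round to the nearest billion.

$15,935 billion

Unemployment gap = 1.99 - 3.99 = -2 points, so the output gap is -2.79 × (-2) = 5.58%.
Actual GDP = 15093 × (1 + 5.58/100) = 15093 × 1.0558 ≈ 15935 billion.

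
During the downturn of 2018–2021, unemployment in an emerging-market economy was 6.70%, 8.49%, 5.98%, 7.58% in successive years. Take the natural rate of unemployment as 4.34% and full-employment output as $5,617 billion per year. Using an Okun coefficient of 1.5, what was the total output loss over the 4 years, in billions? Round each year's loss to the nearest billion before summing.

Year 2018: gap = -1.5 × (6.7 - 4.34) = -3.54%, loss ≈ 5617 × 3.54/100 ≈ 199.
Year 2019: gap = -1.5 × (8.49 - 4.34) = -6.225%, loss ≈ 5617 × 6.225/100 ≈ 350.
Year 2020: gap = -1.5 × (5.98 - 4.34) = -2.46%, loss ≈ 5617 × 2.46/100 ≈ 138.
Year 2021: gap = -1.5 × (7.58 - 4.34) = -4.86%, loss ≈ 5617 × 4.86/100 ≈ 273.
Total lost output = 199 + 350 + 138 + 273 = 960 billion.

$960 billion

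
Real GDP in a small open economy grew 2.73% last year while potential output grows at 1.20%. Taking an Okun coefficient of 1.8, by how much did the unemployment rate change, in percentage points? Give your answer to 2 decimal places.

Growth-rate Okun's law: g_Y = g_Y* - β × Δu, so Δu = (g_Y* - g_Y)/β.
Δu = (1.2 - 2.73)/1.8 = -1.53/1.8 = -0.85 percentage points.

-0.85 percentage points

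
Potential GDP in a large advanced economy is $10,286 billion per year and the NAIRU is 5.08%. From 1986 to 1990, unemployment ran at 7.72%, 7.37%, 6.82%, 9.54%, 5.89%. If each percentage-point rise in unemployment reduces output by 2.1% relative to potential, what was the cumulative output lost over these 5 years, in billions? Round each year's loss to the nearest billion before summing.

Year 1986: gap = -2.1 × (7.72 - 5.08) = -5.544%, loss ≈ 10286 × 5.544/100 ≈ 570.
Year 1987: gap = -2.1 × (7.37 - 5.08) = -4.809%, loss ≈ 10286 × 4.809/100 ≈ 495.
Year 1988: gap = -2.1 × (6.82 - 5.08) = -3.654%, loss ≈ 10286 × 3.654/100 ≈ 376.
Year 1989: gap = -2.1 × (9.54 - 5.08) = -9.366%, loss ≈ 10286 × 9.366/100 ≈ 963.
Year 1990: gap = -2.1 × (5.89 - 5.08) = -1.701%, loss ≈ 10286 × 1.701/100 ≈ 175.
Total lost output = 570 + 495 + 376 + 963 + 175 = 2579 billion.

$2,579 billion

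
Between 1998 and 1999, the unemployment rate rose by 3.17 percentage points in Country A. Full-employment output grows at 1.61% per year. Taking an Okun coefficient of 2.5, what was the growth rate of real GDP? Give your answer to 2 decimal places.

-6.32%

Growth-rate Okun's law: g_Y = g_Y* - β × Δu.
g_Y = 1.61 - 2.5 × (3.17) = 1.61 - 7.925 = -6.315%, i.e. -6.32% to 2 d.p.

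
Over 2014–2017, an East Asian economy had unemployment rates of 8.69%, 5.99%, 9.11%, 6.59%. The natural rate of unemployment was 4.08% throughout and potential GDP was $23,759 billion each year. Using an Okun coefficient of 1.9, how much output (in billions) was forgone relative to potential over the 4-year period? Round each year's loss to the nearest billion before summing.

Year 2014: gap = -1.9 × (8.69 - 4.08) = -8.759%, loss ≈ 23759 × 8.759/100 ≈ 2081.
Year 2015: gap = -1.9 × (5.99 - 4.08) = -3.629%, loss ≈ 23759 × 3.629/100 ≈ 862.
Year 2016: gap = -1.9 × (9.11 - 4.08) = -9.557%, loss ≈ 23759 × 9.557/100 ≈ 2271.
Year 2017: gap = -1.9 × (6.59 - 4.08) = -4.769%, loss ≈ 23759 × 4.769/100 ≈ 1133.
Total lost output = 2081 + 862 + 2271 + 1133 = 6347 billion.

$6,347 billion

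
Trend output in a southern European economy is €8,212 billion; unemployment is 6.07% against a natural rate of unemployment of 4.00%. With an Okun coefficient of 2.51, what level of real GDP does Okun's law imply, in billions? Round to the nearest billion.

Unemployment gap = 6.07 - 4 = 2.07 points, so the output gap is -2.51 × 2.07 = -5.1957%.
Actual GDP = 8212 × (1 - 5.1957/100) = 8212 × 0.948043 ≈ 7785 billion.

€7,785 billion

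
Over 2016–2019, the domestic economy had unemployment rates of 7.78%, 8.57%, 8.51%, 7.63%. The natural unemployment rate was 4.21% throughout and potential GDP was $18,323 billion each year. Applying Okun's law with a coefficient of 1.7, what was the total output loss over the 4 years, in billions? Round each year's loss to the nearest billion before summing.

$4,874 billion

Year 2016: gap = -1.7 × (7.78 - 4.21) = -6.069%, loss ≈ 18323 × 6.069/100 ≈ 1112.
Year 2017: gap = -1.7 × (8.57 - 4.21) = -7.412%, loss ≈ 18323 × 7.412/100 ≈ 1358.
Year 2018: gap = -1.7 × (8.51 - 4.21) = -7.31%, loss ≈ 18323 × 7.31/100 ≈ 1339.
Year 2019: gap = -1.7 × (7.63 - 4.21) = -5.814%, loss ≈ 18323 × 5.814/100 ≈ 1065.
Total lost output = 1112 + 1358 + 1339 + 1065 = 4874 billion.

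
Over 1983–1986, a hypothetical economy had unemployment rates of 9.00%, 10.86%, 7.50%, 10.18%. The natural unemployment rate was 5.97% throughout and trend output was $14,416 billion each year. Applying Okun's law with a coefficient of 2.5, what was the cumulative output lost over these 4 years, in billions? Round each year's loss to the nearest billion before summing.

$4,922 billion

Year 1983: gap = -2.5 × (9 - 5.97) = -7.575%, loss ≈ 14416 × 7.575/100 ≈ 1092.
Year 1984: gap = -2.5 × (10.86 - 5.97) = -12.225%, loss ≈ 14416 × 12.225/100 ≈ 1762.
Year 1985: gap = -2.5 × (7.5 - 5.97) = -3.825%, loss ≈ 14416 × 3.825/100 ≈ 551.
Year 1986: gap = -2.5 × (10.18 - 5.97) = -10.525%, loss ≈ 14416 × 10.525/100 ≈ 1517.
Total lost output = 1092 + 1762 + 551 + 1517 = 4922 billion.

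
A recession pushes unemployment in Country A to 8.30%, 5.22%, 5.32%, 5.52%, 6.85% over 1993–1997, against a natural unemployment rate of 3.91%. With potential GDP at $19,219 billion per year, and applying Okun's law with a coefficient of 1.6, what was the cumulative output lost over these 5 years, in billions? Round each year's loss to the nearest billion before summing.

Year 1993: gap = -1.6 × (8.3 - 3.91) = -7.024%, loss ≈ 19219 × 7.024/100 ≈ 1350.
Year 1994: gap = -1.6 × (5.22 - 3.91) = -2.096%, loss ≈ 19219 × 2.096/100 ≈ 403.
Year 1995: gap = -1.6 × (5.32 - 3.91) = -2.256%, loss ≈ 19219 × 2.256/100 ≈ 434.
Year 1996: gap = -1.6 × (5.52 - 3.91) = -2.576%, loss ≈ 19219 × 2.576/100 ≈ 495.
Year 1997: gap = -1.6 × (6.85 - 3.91) = -4.704%, loss ≈ 19219 × 4.704/100 ≈ 904.
Total lost output = 1350 + 403 + 434 + 495 + 904 = 3586 billion.

$3,586 billion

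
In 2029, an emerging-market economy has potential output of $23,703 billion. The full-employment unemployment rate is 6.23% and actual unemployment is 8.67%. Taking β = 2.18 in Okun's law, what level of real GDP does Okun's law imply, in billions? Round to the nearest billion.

$22,442 billion

Unemployment gap = 8.67 - 6.23 = 2.44 points, so the output gap is -2.18 × 2.44 = -5.3192%.
Actual GDP = 23703 × (1 - 5.3192/100) = 23703 × 0.946808 ≈ 22442 billion.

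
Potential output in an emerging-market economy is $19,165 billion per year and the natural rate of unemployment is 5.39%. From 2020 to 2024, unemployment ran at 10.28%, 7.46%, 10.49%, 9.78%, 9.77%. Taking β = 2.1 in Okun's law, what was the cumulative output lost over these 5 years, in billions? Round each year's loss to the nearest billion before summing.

Year 2020: gap = -2.1 × (10.28 - 5.39) = -10.269%, loss ≈ 19165 × 10.269/100 ≈ 1968.
Year 2021: gap = -2.1 × (7.46 - 5.39) = -4.347%, loss ≈ 19165 × 4.347/100 ≈ 833.
Year 2022: gap = -2.1 × (10.49 - 5.39) = -10.71%, loss ≈ 19165 × 10.71/100 ≈ 2053.
Year 2023: gap = -2.1 × (9.78 - 5.39) = -9.219%, loss ≈ 19165 × 9.219/100 ≈ 1767.
Year 2024: gap = -2.1 × (9.77 - 5.39) = -9.198%, loss ≈ 19165 × 9.198/100 ≈ 1763.
Total lost output = 1968 + 833 + 2053 + 1767 + 1763 = 8384 billion.

$8,384 billion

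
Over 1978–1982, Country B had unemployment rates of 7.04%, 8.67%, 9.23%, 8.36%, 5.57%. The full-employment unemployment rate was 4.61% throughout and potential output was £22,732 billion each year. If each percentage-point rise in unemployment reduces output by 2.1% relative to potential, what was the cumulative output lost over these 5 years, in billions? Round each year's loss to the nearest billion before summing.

£7,551 billion

Year 1978: gap = -2.1 × (7.04 - 4.61) = -5.103%, loss ≈ 22732 × 5.103/100 ≈ 1160.
Year 1979: gap = -2.1 × (8.67 - 4.61) = -8.526%, loss ≈ 22732 × 8.526/100 ≈ 1938.
Year 1980: gap = -2.1 × (9.23 - 4.61) = -9.702%, loss ≈ 22732 × 9.702/100 ≈ 2205.
Year 1981: gap = -2.1 × (8.36 - 4.61) = -7.875%, loss ≈ 22732 × 7.875/100 ≈ 1790.
Year 1982: gap = -2.1 × (5.57 - 4.61) = -2.016%, loss ≈ 22732 × 2.016/100 ≈ 458.
Total lost output = 1160 + 1938 + 2205 + 1790 + 458 = 7551 billion.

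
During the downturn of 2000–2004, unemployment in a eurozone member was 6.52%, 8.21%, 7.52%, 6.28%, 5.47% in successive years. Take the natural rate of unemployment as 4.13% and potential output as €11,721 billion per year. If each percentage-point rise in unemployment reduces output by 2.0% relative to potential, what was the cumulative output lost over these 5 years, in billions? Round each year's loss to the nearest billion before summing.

€3,129 billion

Year 2000: gap = -2.0 × (6.52 - 4.13) = -4.78%, loss ≈ 11721 × 4.78/100 ≈ 560.
Year 2001: gap = -2.0 × (8.21 - 4.13) = -8.16%, loss ≈ 11721 × 8.16/100 ≈ 956.
Year 2002: gap = -2.0 × (7.52 - 4.13) = -6.78%, loss ≈ 11721 × 6.78/100 ≈ 795.
Year 2003: gap = -2.0 × (6.28 - 4.13) = -4.3%, loss ≈ 11721 × 4.3/100 ≈ 504.
Year 2004: gap = -2.0 × (5.47 - 4.13) = -2.68%, loss ≈ 11721 × 2.68/100 ≈ 314.
Total lost output = 560 + 956 + 795 + 504 + 314 = 3129 billion.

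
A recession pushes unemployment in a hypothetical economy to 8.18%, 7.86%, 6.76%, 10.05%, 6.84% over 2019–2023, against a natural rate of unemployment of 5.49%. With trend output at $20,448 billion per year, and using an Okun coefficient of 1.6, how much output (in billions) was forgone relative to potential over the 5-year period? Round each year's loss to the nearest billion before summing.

$4,005 billion

Year 2019: gap = -1.6 × (8.18 - 5.49) = -4.304%, loss ≈ 20448 × 4.304/100 ≈ 880.
Year 2020: gap = -1.6 × (7.86 - 5.49) = -3.792%, loss ≈ 20448 × 3.792/100 ≈ 775.
Year 2021: gap = -1.6 × (6.76 - 5.49) = -2.032%, loss ≈ 20448 × 2.032/100 ≈ 416.
Year 2022: gap = -1.6 × (10.05 - 5.49) = -7.296%, loss ≈ 20448 × 7.296/100 ≈ 1492.
Year 2023: gap = -1.6 × (6.84 - 5.49) = -2.16%, loss ≈ 20448 × 2.16/100 ≈ 442.
Total lost output = 880 + 775 + 416 + 1492 + 442 = 4005 billion.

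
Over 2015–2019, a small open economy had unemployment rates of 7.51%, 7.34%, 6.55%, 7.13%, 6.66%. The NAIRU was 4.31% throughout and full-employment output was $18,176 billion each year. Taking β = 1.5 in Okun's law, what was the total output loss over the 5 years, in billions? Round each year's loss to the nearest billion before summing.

Year 2015: gap = -1.5 × (7.51 - 4.31) = -4.8%, loss ≈ 18176 × 4.8/100 ≈ 872.
Year 2016: gap = -1.5 × (7.34 - 4.31) = -4.545%, loss ≈ 18176 × 4.545/100 ≈ 826.
Year 2017: gap = -1.5 × (6.55 - 4.31) = -3.36%, loss ≈ 18176 × 3.36/100 ≈ 611.
Year 2018: gap = -1.5 × (7.13 - 4.31) = -4.23%, loss ≈ 18176 × 4.23/100 ≈ 769.
Year 2019: gap = -1.5 × (6.66 - 4.31) = -3.525%, loss ≈ 18176 × 3.525/100 ≈ 641.
Total lost output = 872 + 826 + 611 + 769 + 641 = 3719 billion.

$3,719 billion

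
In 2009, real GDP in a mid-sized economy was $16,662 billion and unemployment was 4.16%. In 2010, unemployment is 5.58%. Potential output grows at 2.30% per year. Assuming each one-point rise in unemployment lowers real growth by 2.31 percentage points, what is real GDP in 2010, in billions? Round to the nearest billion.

Δu = 5.58 - 4.16 = 1.42 points.
Okun's law (growth form): g_Y = g_Y* - β × Δu = 2.30 - 2.31 × (1.42) = 2.3 - 3.2802 = -0.9802%.
Real GDP in the next year = 16662 × (1 - 0.9802/100) = 16662 × 0.990198 ≈ 16499 billion.

$16,499 billion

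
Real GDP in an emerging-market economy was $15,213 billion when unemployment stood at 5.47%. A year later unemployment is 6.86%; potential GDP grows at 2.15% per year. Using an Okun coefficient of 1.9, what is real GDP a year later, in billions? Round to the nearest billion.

Δu = 6.86 - 5.47 = 1.39 points.
Okun's law (growth form): g_Y = g_Y* - β × Δu = 2.15 - 1.9 × (1.39) = 2.15 - 2.641 = -0.491%.
Real GDP in the next year = 15213 × (1 - 0.491/100) = 15213 × 0.99509 ≈ 15138 billion.

$15,138 billion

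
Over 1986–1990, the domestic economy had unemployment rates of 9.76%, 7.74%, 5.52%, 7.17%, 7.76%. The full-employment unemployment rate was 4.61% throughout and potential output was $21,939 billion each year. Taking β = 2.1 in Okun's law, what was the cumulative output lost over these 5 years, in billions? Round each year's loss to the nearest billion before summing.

Year 1986: gap = -2.1 × (9.76 - 4.61) = -10.815%, loss ≈ 21939 × 10.815/100 ≈ 2373.
Year 1987: gap = -2.1 × (7.74 - 4.61) = -6.573%, loss ≈ 21939 × 6.573/100 ≈ 1442.
Year 1988: gap = -2.1 × (5.52 - 4.61) = -1.911%, loss ≈ 21939 × 1.911/100 ≈ 419.
Year 1989: gap = -2.1 × (7.17 - 4.61) = -5.376%, loss ≈ 21939 × 5.376/100 ≈ 1179.
Year 1990: gap = -2.1 × (7.76 - 4.61) = -6.615%, loss ≈ 21939 × 6.615/100 ≈ 1451.
Total lost output = 2373 + 1442 + 419 + 1179 + 1451 = 6864 billion.

$6,864 billion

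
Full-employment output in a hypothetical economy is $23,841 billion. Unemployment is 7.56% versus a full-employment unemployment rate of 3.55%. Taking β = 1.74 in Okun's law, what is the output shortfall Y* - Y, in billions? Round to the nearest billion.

$1,663 billion

Output gap = -1.74 × (7.56 - 3.55) = -1.74 × 4.01 = -6.9774%.
Actual GDP ≈ 23841 × 0.930226 ≈ 22178 billion, so the shortfall is 23841 - 22178 = 1663 billion.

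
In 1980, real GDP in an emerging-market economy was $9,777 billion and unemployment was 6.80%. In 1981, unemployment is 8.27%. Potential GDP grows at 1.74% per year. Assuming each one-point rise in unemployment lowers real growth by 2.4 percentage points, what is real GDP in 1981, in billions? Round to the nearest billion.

$9,602 billion

Δu = 8.27 - 6.8 = 1.47 points.
Okun's law (growth form): g_Y = g_Y* - β × Δu = 1.74 - 2.4 × (1.47) = 1.74 - 3.528 = -1.788%.
Real GDP in the next year = 9777 × (1 - 1.788/100) = 9777 × 0.98212 ≈ 9602 billion.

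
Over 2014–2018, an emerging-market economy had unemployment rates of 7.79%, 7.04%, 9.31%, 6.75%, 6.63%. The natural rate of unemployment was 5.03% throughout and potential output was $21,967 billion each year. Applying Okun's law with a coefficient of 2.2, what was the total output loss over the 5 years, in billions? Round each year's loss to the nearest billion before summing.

$5,977 billion

Year 2014: gap = -2.2 × (7.79 - 5.03) = -6.072%, loss ≈ 21967 × 6.072/100 ≈ 1334.
Year 2015: gap = -2.2 × (7.04 - 5.03) = -4.422%, loss ≈ 21967 × 4.422/100 ≈ 971.
Year 2016: gap = -2.2 × (9.31 - 5.03) = -9.416%, loss ≈ 21967 × 9.416/100 ≈ 2068.
Year 2017: gap = -2.2 × (6.75 - 5.03) = -3.784%, loss ≈ 21967 × 3.784/100 ≈ 831.
Year 2018: gap = -2.2 × (6.63 - 5.03) = -3.52%, loss ≈ 21967 × 3.52/100 ≈ 773.
Total lost output = 1334 + 971 + 2068 + 831 + 773 = 5977 billion.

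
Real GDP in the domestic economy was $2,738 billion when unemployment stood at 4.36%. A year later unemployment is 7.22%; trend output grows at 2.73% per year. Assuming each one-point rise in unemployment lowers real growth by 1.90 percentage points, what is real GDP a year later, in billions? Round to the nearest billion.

Δu = 7.22 - 4.36 = 2.86 points.
Okun's law (growth form): g_Y = g_Y* - β × Δu = 2.73 - 1.90 × (2.86) = 2.73 - 5.434 = -2.704%.
Real GDP in the next year = 2738 × (1 - 2.704/100) = 2738 × 0.97296 ≈ 2664 billion.

$2,664 billion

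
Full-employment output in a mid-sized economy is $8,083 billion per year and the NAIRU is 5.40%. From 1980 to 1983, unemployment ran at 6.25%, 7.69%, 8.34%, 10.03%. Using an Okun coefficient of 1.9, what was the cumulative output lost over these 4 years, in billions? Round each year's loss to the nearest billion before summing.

Year 1980: gap = -1.9 × (6.25 - 5.4) = -1.615%, loss ≈ 8083 × 1.615/100 ≈ 131.
Year 1981: gap = -1.9 × (7.69 - 5.4) = -4.351%, loss ≈ 8083 × 4.351/100 ≈ 352.
Year 1982: gap = -1.9 × (8.34 - 5.4) = -5.586%, loss ≈ 8083 × 5.586/100 ≈ 452.
Year 1983: gap = -1.9 × (10.03 - 5.4) = -8.797%, loss ≈ 8083 × 8.797/100 ≈ 711.
Total lost output = 131 + 352 + 452 + 711 = 1646 billion.

$1,646 billion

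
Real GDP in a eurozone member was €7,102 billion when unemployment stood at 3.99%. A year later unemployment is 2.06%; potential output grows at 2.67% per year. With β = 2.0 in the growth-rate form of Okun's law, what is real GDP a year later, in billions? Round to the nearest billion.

€7,566 billion

Δu = 2.06 - 3.99 = -1.93 points.
Okun's law (growth form): g_Y = g_Y* - β × Δu = 2.67 - 2.0 × (-1.93) = 2.67 + 3.86 = 6.53%.
Real GDP in the next year = 7102 × (1 + 6.53/100) = 7102 × 1.0653 ≈ 7566 billion.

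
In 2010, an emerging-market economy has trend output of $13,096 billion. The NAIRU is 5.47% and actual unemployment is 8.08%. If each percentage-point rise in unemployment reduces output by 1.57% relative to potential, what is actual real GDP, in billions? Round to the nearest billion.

$12,559 billion

Unemployment gap = 8.08 - 5.47 = 2.61 points, so the output gap is -1.57 × 2.61 = -4.0977%.
Actual GDP = 13096 × (1 - 4.0977/100) = 13096 × 0.959023 ≈ 12559 billion.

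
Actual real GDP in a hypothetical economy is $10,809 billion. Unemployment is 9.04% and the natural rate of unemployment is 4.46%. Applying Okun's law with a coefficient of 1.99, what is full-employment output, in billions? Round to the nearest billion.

$11,893 billion

Unemployment gap = 9.04 - 4.46 = 4.58 points, so output gap = -1.99 × 4.58 = -9.1142%.
Since Y = Y* × (1 + gap/100), Y* = 10809/0.908858 ≈ 11893 billion.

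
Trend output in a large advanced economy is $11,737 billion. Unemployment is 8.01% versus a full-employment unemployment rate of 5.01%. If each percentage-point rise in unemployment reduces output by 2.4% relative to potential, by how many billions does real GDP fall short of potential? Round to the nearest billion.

Output gap = -2.4 × (8.01 - 5.01) = -2.4 × 3 = -7.2%.
Actual GDP ≈ 11737 × 0.928 ≈ 10892 billion, so the shortfall is 11737 - 10892 = 845 billion.

$845 billion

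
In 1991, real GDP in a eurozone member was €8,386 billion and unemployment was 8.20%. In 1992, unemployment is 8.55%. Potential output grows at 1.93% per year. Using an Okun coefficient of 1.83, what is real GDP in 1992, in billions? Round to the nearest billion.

€8,494 billion

Δu = 8.55 - 8.2 = 0.35 points.
Okun's law (growth form): g_Y = g_Y* - β × Δu = 1.93 - 1.83 × (0.35) = 1.93 - 0.6405 = 1.2895%.
Real GDP in the next year = 8386 × (1 + 1.2895/100) = 8386 × 1.012895 ≈ 8494 billion.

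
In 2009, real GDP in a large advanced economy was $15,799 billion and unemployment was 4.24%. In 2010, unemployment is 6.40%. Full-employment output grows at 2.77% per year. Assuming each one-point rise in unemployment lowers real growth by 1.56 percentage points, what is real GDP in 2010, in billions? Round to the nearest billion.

$15,704 billion

Δu = 6.4 - 4.24 = 2.16 points.
Okun's law (growth form): g_Y = g_Y* - β × Δu = 2.77 - 1.56 × (2.16) = 2.77 - 3.3696 = -0.5996%.
Real GDP in the next year = 15799 × (1 - 0.5996/100) = 15799 × 0.994004 ≈ 15704 billion.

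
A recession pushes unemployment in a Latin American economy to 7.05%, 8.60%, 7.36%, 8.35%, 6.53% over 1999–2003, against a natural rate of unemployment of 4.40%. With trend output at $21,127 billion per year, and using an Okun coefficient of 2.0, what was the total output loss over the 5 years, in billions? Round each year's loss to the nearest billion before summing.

Year 1999: gap = -2.0 × (7.05 - 4.4) = -5.3%, loss ≈ 21127 × 5.3/100 ≈ 1120.
Year 2000: gap = -2.0 × (8.6 - 4.4) = -8.4%, loss ≈ 21127 × 8.4/100 ≈ 1775.
Year 2001: gap = -2.0 × (7.36 - 4.4) = -5.92%, loss ≈ 21127 × 5.92/100 ≈ 1251.
Year 2002: gap = -2.0 × (8.35 - 4.4) = -7.9%, loss ≈ 21127 × 7.9/100 ≈ 1669.
Year 2003: gap = -2.0 × (6.53 - 4.4) = -4.26%, loss ≈ 21127 × 4.26/100 ≈ 900.
Total lost output = 1120 + 1775 + 1251 + 1669 + 900 = 6715 billion.

$6,715 billion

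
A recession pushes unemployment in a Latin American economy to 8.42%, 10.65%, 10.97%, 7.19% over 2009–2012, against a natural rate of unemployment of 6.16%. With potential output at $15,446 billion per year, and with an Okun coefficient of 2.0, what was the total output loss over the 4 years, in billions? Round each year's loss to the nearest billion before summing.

Year 2009: gap = -2.0 × (8.42 - 6.16) = -4.52%, loss ≈ 15446 × 4.52/100 ≈ 698.
Year 2010: gap = -2.0 × (10.65 - 6.16) = -8.98%, loss ≈ 15446 × 8.98/100 ≈ 1387.
Year 2011: gap = -2.0 × (10.97 - 6.16) = -9.62%, loss ≈ 15446 × 9.62/100 ≈ 1486.
Year 2012: gap = -2.0 × (7.19 - 6.16) = -2.06%, loss ≈ 15446 × 2.06/100 ≈ 318.
Total lost output = 698 + 1387 + 1486 + 318 = 3889 billion.

$3,889 billion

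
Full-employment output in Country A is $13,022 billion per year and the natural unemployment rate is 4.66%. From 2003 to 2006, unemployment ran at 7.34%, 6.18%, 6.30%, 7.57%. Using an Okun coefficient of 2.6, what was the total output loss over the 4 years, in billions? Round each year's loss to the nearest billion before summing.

Year 2003: gap = -2.6 × (7.34 - 4.66) = -6.968%, loss ≈ 13022 × 6.968/100 ≈ 907.
Year 2004: gap = -2.6 × (6.18 - 4.66) = -3.952%, loss ≈ 13022 × 3.952/100 ≈ 515.
Year 2005: gap = -2.6 × (6.3 - 4.66) = -4.264%, loss ≈ 13022 × 4.264/100 ≈ 555.
Year 2006: gap = -2.6 × (7.57 - 4.66) = -7.566%, loss ≈ 13022 × 7.566/100 ≈ 985.
Total lost output = 907 + 515 + 555 + 985 = 2962 billion.

$2,962 billion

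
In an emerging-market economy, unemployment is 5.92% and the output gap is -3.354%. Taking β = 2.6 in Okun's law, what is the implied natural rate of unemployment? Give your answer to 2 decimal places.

4.63%

From Okun's law, u - u* = -(output gap)/β = -(-3.354)/2.6 = 1.29 points.
So u* = 5.92 - 1.29 = 4.63%.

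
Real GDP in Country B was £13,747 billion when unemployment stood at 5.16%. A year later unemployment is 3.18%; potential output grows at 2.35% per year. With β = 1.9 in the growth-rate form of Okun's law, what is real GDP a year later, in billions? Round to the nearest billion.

£14,587 billion

Δu = 3.18 - 5.16 = -1.98 points.
Okun's law (growth form): g_Y = g_Y* - β × Δu = 2.35 - 1.9 × (-1.98) = 2.35 + 3.762 = 6.112%.
Real GDP in the next year = 13747 × (1 + 6.112/100) = 13747 × 1.06112 ≈ 14587 billion.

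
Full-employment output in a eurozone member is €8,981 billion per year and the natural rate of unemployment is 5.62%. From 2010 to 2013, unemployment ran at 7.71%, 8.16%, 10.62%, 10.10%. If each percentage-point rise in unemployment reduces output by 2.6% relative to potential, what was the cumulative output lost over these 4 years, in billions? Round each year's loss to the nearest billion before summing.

Year 2010: gap = -2.6 × (7.71 - 5.62) = -5.434%, loss ≈ 8981 × 5.434/100 ≈ 488.
Year 2011: gap = -2.6 × (8.16 - 5.62) = -6.604%, loss ≈ 8981 × 6.604/100 ≈ 593.
Year 2012: gap = -2.6 × (10.62 - 5.62) = -13%, loss ≈ 8981 × 13/100 ≈ 1168.
Year 2013: gap = -2.6 × (10.1 - 5.62) = -11.648%, loss ≈ 8981 × 11.648/100 ≈ 1046.
Total lost output = 488 + 593 + 1168 + 1046 = 3295 billion.

€3,295 billion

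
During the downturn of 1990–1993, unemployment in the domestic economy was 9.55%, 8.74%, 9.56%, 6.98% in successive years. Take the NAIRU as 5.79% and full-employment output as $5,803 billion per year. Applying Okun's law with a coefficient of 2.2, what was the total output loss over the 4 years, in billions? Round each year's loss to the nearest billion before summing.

$1,490 billion

Year 1990: gap = -2.2 × (9.55 - 5.79) = -8.272%, loss ≈ 5803 × 8.272/100 ≈ 480.
Year 1991: gap = -2.2 × (8.74 - 5.79) = -6.49%, loss ≈ 5803 × 6.49/100 ≈ 377.
Year 1992: gap = -2.2 × (9.56 - 5.79) = -8.294%, loss ≈ 5803 × 8.294/100 ≈ 481.
Year 1993: gap = -2.2 × (6.98 - 5.79) = -2.618%, loss ≈ 5803 × 2.618/100 ≈ 152.
Total lost output = 480 + 377 + 481 + 152 = 1490 billion.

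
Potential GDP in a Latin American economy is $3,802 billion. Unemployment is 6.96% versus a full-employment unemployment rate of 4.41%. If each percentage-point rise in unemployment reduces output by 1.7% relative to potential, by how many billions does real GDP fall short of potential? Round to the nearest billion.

Output gap = -1.7 × (6.96 - 4.41) = -1.7 × 2.55 = -4.335%.
Actual GDP ≈ 3802 × 0.95665 ≈ 3637 billion, so the shortfall is 3802 - 3637 = 165 billion.

$165 billion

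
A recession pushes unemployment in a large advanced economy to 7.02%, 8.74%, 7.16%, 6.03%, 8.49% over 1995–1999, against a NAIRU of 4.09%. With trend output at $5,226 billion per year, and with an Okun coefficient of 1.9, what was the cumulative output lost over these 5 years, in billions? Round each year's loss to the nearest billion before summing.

Year 1995: gap = -1.9 × (7.02 - 4.09) = -5.567%, loss ≈ 5226 × 5.567/100 ≈ 291.
Year 1996: gap = -1.9 × (8.74 - 4.09) = -8.835%, loss ≈ 5226 × 8.835/100 ≈ 462.
Year 1997: gap = -1.9 × (7.16 - 4.09) = -5.833%, loss ≈ 5226 × 5.833/100 ≈ 305.
Year 1998: gap = -1.9 × (6.03 - 4.09) = -3.686%, loss ≈ 5226 × 3.686/100 ≈ 193.
Year 1999: gap = -1.9 × (8.49 - 4.09) = -8.36%, loss ≈ 5226 × 8.36/100 ≈ 437.
Total lost output = 291 + 462 + 305 + 193 + 437 = 1688 billion.

$1,688 billion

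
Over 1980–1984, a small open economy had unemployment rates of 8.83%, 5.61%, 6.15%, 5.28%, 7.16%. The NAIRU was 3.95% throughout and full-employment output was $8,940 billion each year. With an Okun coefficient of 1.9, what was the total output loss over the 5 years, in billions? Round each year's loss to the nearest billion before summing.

$2,256 billion

Year 1980: gap = -1.9 × (8.83 - 3.95) = -9.272%, loss ≈ 8940 × 9.272/100 ≈ 829.
Year 1981: gap = -1.9 × (5.61 - 3.95) = -3.154%, loss ≈ 8940 × 3.154/100 ≈ 282.
Year 1982: gap = -1.9 × (6.15 - 3.95) = -4.18%, loss ≈ 8940 × 4.18/100 ≈ 374.
Year 1983: gap = -1.9 × (5.28 - 3.95) = -2.527%, loss ≈ 8940 × 2.527/100 ≈ 226.
Year 1984: gap = -1.9 × (7.16 - 3.95) = -6.099%, loss ≈ 8940 × 6.099/100 ≈ 545.
Total lost output = 829 + 282 + 374 + 226 + 545 = 2256 billion.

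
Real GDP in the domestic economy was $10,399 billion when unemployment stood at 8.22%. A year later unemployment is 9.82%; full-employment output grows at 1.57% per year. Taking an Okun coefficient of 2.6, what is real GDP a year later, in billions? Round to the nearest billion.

Δu = 9.82 - 8.22 = 1.6 points.
Okun's law (growth form): g_Y = g_Y* - β × Δu = 1.57 - 2.6 × (1.60) = 1.57 - 4.16 = -2.59%.
Real GDP in the next year = 10399 × (1 - 2.59/100) = 10399 × 0.9741 ≈ 10130 billion.

$10,130 billion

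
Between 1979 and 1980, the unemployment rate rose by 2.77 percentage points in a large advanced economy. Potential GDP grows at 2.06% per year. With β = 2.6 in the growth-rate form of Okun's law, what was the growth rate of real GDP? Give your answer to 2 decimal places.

Growth-rate Okun's law: g_Y = g_Y* - β × Δu.
g_Y = 2.06 - 2.6 × (2.77) = 2.06 - 7.202 = -5.142%, i.e. -5.14% to 2 d.p.

-5.14%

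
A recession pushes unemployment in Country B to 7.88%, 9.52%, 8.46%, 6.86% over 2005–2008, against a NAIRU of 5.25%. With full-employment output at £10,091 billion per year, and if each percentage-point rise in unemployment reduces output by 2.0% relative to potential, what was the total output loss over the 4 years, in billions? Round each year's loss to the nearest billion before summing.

£2,366 billion

Year 2005: gap = -2.0 × (7.88 - 5.25) = -5.26%, loss ≈ 10091 × 5.26/100 ≈ 531.
Year 2006: gap = -2.0 × (9.52 - 5.25) = -8.54%, loss ≈ 10091 × 8.54/100 ≈ 862.
Year 2007: gap = -2.0 × (8.46 - 5.25) = -6.42%, loss ≈ 10091 × 6.42/100 ≈ 648.
Year 2008: gap = -2.0 × (6.86 - 5.25) = -3.22%, loss ≈ 10091 × 3.22/100 ≈ 325.
Total lost output = 531 + 862 + 648 + 325 = 2366 billion.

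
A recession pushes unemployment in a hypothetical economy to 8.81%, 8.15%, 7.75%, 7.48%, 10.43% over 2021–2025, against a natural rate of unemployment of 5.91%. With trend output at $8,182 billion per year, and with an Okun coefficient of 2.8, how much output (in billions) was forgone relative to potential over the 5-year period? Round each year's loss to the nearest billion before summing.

Year 2021: gap = -2.8 × (8.81 - 5.91) = -8.12%, loss ≈ 8182 × 8.12/100 ≈ 664.
Year 2022: gap = -2.8 × (8.15 - 5.91) = -6.272%, loss ≈ 8182 × 6.272/100 ≈ 513.
Year 2023: gap = -2.8 × (7.75 - 5.91) = -5.152%, loss ≈ 8182 × 5.152/100 ≈ 422.
Year 2024: gap = -2.8 × (7.48 - 5.91) = -4.396%, loss ≈ 8182 × 4.396/100 ≈ 360.
Year 2025: gap = -2.8 × (10.43 - 5.91) = -12.656%, loss ≈ 8182 × 12.656/100 ≈ 1036.
Total lost output = 664 + 513 + 422 + 360 + 1036 = 2995 billion.

$2,995 billion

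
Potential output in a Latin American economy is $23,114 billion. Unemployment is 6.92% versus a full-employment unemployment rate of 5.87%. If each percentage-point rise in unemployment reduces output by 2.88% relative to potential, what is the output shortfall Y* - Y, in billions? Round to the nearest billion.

Output gap = -2.88 × (6.92 - 5.87) = -2.88 × 1.05 = -3.024%.
Actual GDP ≈ 23114 × 0.96976 ≈ 22415 billion, so the shortfall is 23114 - 22415 = 699 billion.

$699 billion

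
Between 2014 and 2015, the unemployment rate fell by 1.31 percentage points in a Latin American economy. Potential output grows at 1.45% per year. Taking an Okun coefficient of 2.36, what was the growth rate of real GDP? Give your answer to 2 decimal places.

4.54%

Growth-rate Okun's law: g_Y = g_Y* - β × Δu.
g_Y = 1.45 - 2.36 × (-1.31) = 1.45 + 3.0916 = 4.5416%, i.e. 4.54% to 2 d.p.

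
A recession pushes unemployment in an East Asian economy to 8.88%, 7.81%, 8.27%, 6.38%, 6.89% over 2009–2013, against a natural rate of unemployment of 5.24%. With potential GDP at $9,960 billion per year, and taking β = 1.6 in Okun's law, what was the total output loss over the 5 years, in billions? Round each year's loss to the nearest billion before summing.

Year 2009: gap = -1.6 × (8.88 - 5.24) = -5.824%, loss ≈ 9960 × 5.824/100 ≈ 580.
Year 2010: gap = -1.6 × (7.81 - 5.24) = -4.112%, loss ≈ 9960 × 4.112/100 ≈ 410.
Year 2011: gap = -1.6 × (8.27 - 5.24) = -4.848%, loss ≈ 9960 × 4.848/100 ≈ 483.
Year 2012: gap = -1.6 × (6.38 - 5.24) = -1.824%, loss ≈ 9960 × 1.824/100 ≈ 182.
Year 2013: gap = -1.6 × (6.89 - 5.24) = -2.64%, loss ≈ 9960 × 2.64/100 ≈ 263.
Total lost output = 580 + 410 + 483 + 182 + 263 = 1918 billion.

$1,918 billion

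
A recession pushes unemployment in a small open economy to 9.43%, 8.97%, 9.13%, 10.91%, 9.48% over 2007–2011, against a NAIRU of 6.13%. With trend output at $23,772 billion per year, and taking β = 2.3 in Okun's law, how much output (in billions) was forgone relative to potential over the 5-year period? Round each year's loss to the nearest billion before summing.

$9,442 billion

Year 2007: gap = -2.3 × (9.43 - 6.13) = -7.59%, loss ≈ 23772 × 7.59/100 ≈ 1804.
Year 2008: gap = -2.3 × (8.97 - 6.13) = -6.532%, loss ≈ 23772 × 6.532/100 ≈ 1553.
Year 2009: gap = -2.3 × (9.13 - 6.13) = -6.9%, loss ≈ 23772 × 6.9/100 ≈ 1640.
Year 2010: gap = -2.3 × (10.91 - 6.13) = -10.994%, loss ≈ 23772 × 10.994/100 ≈ 2613.
Year 2011: gap = -2.3 × (9.48 - 6.13) = -7.705%, loss ≈ 23772 × 7.705/100 ≈ 1832.
Total lost output = 1804 + 1553 + 1640 + 2613 + 1832 = 9442 billion.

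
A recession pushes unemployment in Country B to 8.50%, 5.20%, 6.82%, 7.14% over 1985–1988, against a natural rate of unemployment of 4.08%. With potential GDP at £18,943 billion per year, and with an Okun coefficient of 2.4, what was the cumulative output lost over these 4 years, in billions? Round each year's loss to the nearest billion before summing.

£5,155 billion

Year 1985: gap = -2.4 × (8.5 - 4.08) = -10.608%, loss ≈ 18943 × 10.608/100 ≈ 2009.
Year 1986: gap = -2.4 × (5.2 - 4.08) = -2.688%, loss ≈ 18943 × 2.688/100 ≈ 509.
Year 1987: gap = -2.4 × (6.82 - 4.08) = -6.576%, loss ≈ 18943 × 6.576/100 ≈ 1246.
Year 1988: gap = -2.4 × (7.14 - 4.08) = -7.344%, loss ≈ 18943 × 7.344/100 ≈ 1391.
Total lost output = 2009 + 509 + 1246 + 1391 = 5155 billion.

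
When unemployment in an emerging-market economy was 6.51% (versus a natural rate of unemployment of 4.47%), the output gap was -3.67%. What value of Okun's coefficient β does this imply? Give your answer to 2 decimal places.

β ≈ 1.80

Okun's law: output gap = -β × (u - u*).
-3.67 = -β × (6.51 - 4.47) = -β × 2.04, so β = 3.67/2.04 = 1.80.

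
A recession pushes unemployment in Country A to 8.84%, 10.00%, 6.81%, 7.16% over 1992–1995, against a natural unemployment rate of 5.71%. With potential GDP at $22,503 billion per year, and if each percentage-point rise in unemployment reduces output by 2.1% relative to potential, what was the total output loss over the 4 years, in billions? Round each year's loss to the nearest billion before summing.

$4,711 billion

Year 1992: gap = -2.1 × (8.84 - 5.71) = -6.573%, loss ≈ 22503 × 6.573/100 ≈ 1479.
Year 1993: gap = -2.1 × (10 - 5.71) = -9.009%, loss ≈ 22503 × 9.009/100 ≈ 2027.
Year 1994: gap = -2.1 × (6.81 - 5.71) = -2.31%, loss ≈ 22503 × 2.31/100 ≈ 520.
Year 1995: gap = -2.1 × (7.16 - 5.71) = -3.045%, loss ≈ 22503 × 3.045/100 ≈ 685.
Total lost output = 1479 + 2027 + 520 + 685 = 4711 billion.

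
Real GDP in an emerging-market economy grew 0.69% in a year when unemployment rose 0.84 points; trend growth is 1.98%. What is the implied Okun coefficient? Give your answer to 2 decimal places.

β ≈ 1.54

Growth form: g_Y = g_Y* - β × Δu, so β = (g_Y* - g_Y)/Δu.
β = (1.98 - 0.69)/0.84 = 1.29/0.84 = 1.54.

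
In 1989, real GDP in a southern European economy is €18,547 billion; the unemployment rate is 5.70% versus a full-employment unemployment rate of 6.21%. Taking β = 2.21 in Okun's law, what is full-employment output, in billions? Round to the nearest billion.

€18,340 billion

Unemployment gap = 5.7 - 6.21 = -0.51 points, so output gap = -2.21 × (-0.51) = 1.1271%.
Since Y = Y* × (1 + gap/100), Y* = 18547/1.011271 ≈ 18340 billion.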